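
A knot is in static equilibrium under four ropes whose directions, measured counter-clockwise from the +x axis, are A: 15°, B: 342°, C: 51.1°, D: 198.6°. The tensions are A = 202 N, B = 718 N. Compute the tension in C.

T_C ≈ 820 N

Resolve: ΣF_x = 202 cos 15° + 718 cos 342° + T_C cos 51.1° + T_D cos 198.6° = 0.
        ΣF_y = 202 sin 15° + 718 sin 342° + T_C sin 51.1° + T_D sin 198.6° = 0.
The known terms sum to (878, -169.6) N, so 0.6280 T_C − 0.9478 T_D = -878 and 0.7782 T_C − 0.3190 T_D = 169.6.
Solving simultaneously: T_C = 820.3 N, T_D = 1470 N.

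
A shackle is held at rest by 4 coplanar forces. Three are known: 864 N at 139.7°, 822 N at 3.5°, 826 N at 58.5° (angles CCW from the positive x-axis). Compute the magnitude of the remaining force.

Sum the known components: ΣF_x = 593.1 N, ΣF_y = 1313 N.
For equilibrium the remaining force must supply (−ΣF_x, −ΣF_y) = (-593.1, -1313) N.
Magnitude = √((-593.1)² + (-1313)²) = 1441 N; direction = atan2(-1313, -593.1) = 245.7°.

F ≈ 1440 N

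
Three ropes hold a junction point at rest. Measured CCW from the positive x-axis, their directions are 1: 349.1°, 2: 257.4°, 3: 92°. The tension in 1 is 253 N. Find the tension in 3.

T_3 ≈ 1000 N

Resolve: ΣF_x = 253 cos 349.1° + T_2 cos 257.4° + T_3 cos 92° = 0.
        ΣF_y = 253 sin 349.1° + T_2 sin 257.4° + T_3 sin 92° = 0.
The known terms sum to (248.4, -47.84) N, so -0.2181 T_2 − 0.0349 T_3 = -248.4 and -0.9759 T_2 + 0.9994 T_3 = 47.84.
Solving simultaneously: T_2 = 978.4 N, T_3 = 1003 N.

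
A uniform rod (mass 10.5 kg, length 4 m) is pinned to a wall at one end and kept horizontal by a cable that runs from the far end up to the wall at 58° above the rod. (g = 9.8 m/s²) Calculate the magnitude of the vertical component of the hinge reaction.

Take torques about the hinge: T sin 58° · 4 = 10.5×9.8×2 = 205.8 N·m.
So T = 205.8 / (0.8480 × 4) = 60.669 N.
ΣF_y = 0: H_y = (10.5×9.8) − T sin 58° = 102.9 − 51.45 = 51.45 N.

|H_y| ≈ 51.5 N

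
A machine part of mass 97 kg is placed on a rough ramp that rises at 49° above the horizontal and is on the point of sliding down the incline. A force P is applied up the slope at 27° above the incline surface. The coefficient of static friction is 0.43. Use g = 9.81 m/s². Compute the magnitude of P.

On the verge of sliding down the incline, friction equals μN and acts up the slope.
Perpendicular: N + P sin 27° = W cos 49° = 624.3 N.
Along incline: P cos 27° + μN = W sin 49° with W sin 49° = 718.2 N.
Solving the pair for P and N: P = 646.3 N, N = 330.9 N (and f = μN = 142.3 N).

P ≈ 646 N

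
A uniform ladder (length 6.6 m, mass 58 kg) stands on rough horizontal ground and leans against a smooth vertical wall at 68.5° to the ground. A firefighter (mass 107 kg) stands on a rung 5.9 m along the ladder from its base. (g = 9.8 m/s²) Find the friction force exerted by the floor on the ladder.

f ≈ 481 N

Torques about the foot: N_wall · 6.6 sin 68.5° = 58×9.8×3.3 cos 68.5° + 107×9.8×5.9 cos 68.5° → N_wall = 481.2 N.
ΣF_x = 0: f_floor = N_wall = 481.2 N.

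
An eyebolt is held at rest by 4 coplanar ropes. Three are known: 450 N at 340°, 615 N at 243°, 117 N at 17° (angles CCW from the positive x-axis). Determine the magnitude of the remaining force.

Sum the known components: ΣF_x = 255.5 N, ΣF_y = -667.7 N.
For equilibrium the remaining force must supply (−ΣF_x, −ΣF_y) = (-255.5, 667.7) N.
Magnitude = √((-255.5)² + (667.7)²) = 714.9 N; direction = atan2(667.7, -255.5) = 110.9°.

F ≈ 715 N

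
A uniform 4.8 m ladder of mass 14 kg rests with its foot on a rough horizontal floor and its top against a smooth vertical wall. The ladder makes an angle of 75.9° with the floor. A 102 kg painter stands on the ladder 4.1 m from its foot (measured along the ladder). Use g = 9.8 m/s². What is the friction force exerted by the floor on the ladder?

Torques about the foot: N_wall · 4.8 sin 75.9° = 14×9.8×2.4 cos 75.9° + 102×9.8×4.1 cos 75.9° → N_wall = 231.7 N.
ΣF_x = 0: f_floor = N_wall = 231.7 N.

f ≈ 232 N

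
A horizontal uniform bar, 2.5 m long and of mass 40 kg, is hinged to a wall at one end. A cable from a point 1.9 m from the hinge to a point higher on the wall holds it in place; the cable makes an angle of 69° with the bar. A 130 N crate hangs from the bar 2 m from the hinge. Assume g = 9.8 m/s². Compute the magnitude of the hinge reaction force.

|H| ≈ 198 N

Take torques about the hinge: T sin 69° · 1.9 = 40×9.8×1.25 + 130×2 = 750 N·m.
So T = 750 / (0.9336 × 1.9) = 422.82 N.
ΣF_x = 0: H_x = T cos 69° = 151.53 N.
ΣF_y = 0: H_y = (40×9.8 + 130) − T sin 69° = 522 − 394.74 = 127.26 N.
|H| = √(H_x² + H_y²) = √((151.53)² + (127.26)²) = 197.88 N.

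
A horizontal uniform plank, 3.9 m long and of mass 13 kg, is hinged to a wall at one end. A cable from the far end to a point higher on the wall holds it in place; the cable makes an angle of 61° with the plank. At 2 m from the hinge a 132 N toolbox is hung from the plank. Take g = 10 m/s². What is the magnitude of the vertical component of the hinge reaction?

Take torques about the hinge: T sin 61° · 3.9 = 13×10×1.95 + 132×2 = 517.5 N·m.
So T = 517.5 / (0.8746 × 3.9) = 151.71 N.
ΣF_y = 0: H_y = (13×10 + 132) − T sin 61° = 262 − 132.69 = 129.31 N.

|H_y| ≈ 129 N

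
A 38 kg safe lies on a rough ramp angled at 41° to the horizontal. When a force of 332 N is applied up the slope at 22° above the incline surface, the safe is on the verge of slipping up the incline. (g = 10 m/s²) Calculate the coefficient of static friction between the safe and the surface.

μ ≈ 0.360

On the verge of sliding up the incline, friction is at its maximum μN and acts down the slope.
Perpendicular to incline: N = W cos 41° − P sin 22° = 286.8 − 124.4 = 162.4 N.
Along incline: P cos 22° − μN = W sin 41° → μ = −(W sin 41° − P cos 22°) / N = 0.3603.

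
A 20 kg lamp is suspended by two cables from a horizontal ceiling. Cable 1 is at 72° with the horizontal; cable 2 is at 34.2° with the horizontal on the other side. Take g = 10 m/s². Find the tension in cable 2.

T_2 ≈ 64.4 N

Weight W = 20 × 10 = 200 N acts straight down.
Horizontal: T_1 cos 72° = T_2 cos 34.2°  →  T_1 = 2.676 T_2.
Vertical: T_1 sin 72° + T_2 sin 34.2° = 200.
Substituting the horizontal relation into the vertical equation gives 3.108 T_2 = 200, so T_2 = 64.36 N.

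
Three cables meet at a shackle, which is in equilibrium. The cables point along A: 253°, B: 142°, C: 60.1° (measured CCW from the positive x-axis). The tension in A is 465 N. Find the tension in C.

T_C ≈ 438 N

Resolve: ΣF_x = 465 cos 253° + T_B cos 142° + T_C cos 60.1° = 0.
        ΣF_y = 465 sin 253° + T_B sin 142° + T_C sin 60.1° = 0.
The known terms sum to (-136, -444.7) N, so -0.7880 T_B + 0.4985 T_C = 136 and 0.6157 T_B + 0.8669 T_C = 444.7.
Solving simultaneously: T_B = 104.9 N, T_C = 438.5 N.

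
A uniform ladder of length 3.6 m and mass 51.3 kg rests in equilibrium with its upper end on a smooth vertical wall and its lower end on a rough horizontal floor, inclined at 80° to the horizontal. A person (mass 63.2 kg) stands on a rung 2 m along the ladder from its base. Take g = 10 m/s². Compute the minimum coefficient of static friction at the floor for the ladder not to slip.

μ_min ≈ 0.0936

ΣF_y = 0: N_floor = 51.3×10 + 63.2×10 = 1145 N.
Torques about the foot: N_wall · 3.6 sin 80° = 51.3×10×1.8 cos 80° + 63.2×10×2 cos 80° → N_wall = 107.14 N.
ΣF_x = 0: f_floor = N_wall = 107.14 N.
μ_min = f_floor / N_floor = 107.14 / 1145 = 0.09357.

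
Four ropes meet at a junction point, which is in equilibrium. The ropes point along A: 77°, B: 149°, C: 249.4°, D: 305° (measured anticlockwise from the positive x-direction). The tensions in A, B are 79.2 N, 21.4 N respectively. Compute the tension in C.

Resolve: ΣF_x = 79.2 cos 77° + 21.4 cos 149° + T_C cos 249.4° + T_D cos 305° = 0.
        ΣF_y = 79.2 sin 77° + 21.4 sin 149° + T_C sin 249.4° + T_D sin 305° = 0.
The known terms sum to (-0.5273, 88.19) N, so -0.3518 T_C + 0.5736 T_D = 0.5273 and -0.9361 T_C − 0.8192 T_D = -88.19.
Solving simultaneously: T_C = 60.78 N, T_D = 38.20 N.

T_C ≈ 60.8 N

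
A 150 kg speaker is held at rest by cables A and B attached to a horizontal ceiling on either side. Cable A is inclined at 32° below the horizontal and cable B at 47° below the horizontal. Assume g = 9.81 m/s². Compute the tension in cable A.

T_A ≈ 1020 N

Weight W = 150 × 9.81 = 1472 N acts straight down.
Horizontal: T_A cos 32° = T_B cos 47°  →  T_B = 1.243 T_A.
Vertical: T_A sin 32° + T_B sin 47° = 1472.
Substituting the horizontal relation into the vertical equation gives 1.439 T_A = 1472, so T_A = 1022 N.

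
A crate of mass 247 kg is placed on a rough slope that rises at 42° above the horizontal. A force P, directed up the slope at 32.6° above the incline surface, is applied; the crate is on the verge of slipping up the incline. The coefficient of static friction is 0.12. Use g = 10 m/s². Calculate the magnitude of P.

On the verge of sliding up the incline, friction equals μN and acts down the slope.
Perpendicular: N + P sin 32.6° = W cos 42° = 1836 N.
Along incline: P cos 32.6° = W sin 42° + μN  with W sin 42° = 1653 N.
Solving the pair for P and N: P = 2065 N, N = 723.1 N (and f = μN = 86.77 N).

P ≈ 2060 N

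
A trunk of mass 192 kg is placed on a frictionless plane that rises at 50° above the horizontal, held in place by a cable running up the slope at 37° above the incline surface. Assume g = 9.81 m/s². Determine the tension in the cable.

T ≈ 1810 N

Take axes along and perpendicular to the incline. Weight components: W sin 50° = 1443 N down-slope, W cos 50° = 1211 N into the surface.
Along incline: T cos 37° = W sin 50° → T = 1807 N.
Perpendicular: N = W cos 50° − T sin 37° = 123.4 N.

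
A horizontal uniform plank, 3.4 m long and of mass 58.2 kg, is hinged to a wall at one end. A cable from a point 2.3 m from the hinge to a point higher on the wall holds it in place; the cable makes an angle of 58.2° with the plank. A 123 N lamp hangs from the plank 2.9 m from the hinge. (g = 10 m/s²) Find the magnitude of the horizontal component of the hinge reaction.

Take torques about the hinge: T sin 58.2° · 2.3 = 58.2×10×1.7 + 123×2.9 = 1346.1 N·m.
So T = 1346.1 / (0.8499 × 2.3) = 688.63 N.
ΣF_x = 0: H_x = T cos 58.2° = 362.88 N.

H_x ≈ 363 N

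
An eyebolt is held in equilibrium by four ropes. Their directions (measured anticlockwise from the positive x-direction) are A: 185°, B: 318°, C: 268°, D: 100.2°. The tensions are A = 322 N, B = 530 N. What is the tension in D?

T_D ≈ 409 N

Resolve: ΣF_x = 322 cos 185° + 530 cos 318° + T_C cos 268° + T_D cos 100.2° = 0.
        ΣF_y = 322 sin 185° + 530 sin 318° + T_C sin 268° + T_D sin 100.2° = 0.
The known terms sum to (73.09, -382.7) N, so -0.0349 T_C − 0.1771 T_D = -73.09 and -0.9994 T_C + 0.9842 T_D = 382.7.
Solving simultaneously: T_C = 19.71 N, T_D = 408.9 N.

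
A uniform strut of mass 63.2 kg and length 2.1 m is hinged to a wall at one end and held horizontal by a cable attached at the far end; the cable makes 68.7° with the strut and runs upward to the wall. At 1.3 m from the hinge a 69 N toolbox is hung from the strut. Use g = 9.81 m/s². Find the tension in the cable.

Take torques about the hinge: T sin 68.7° · 2.1 = 63.2×9.81×1.05 + 69×1.3 = 740.69 N·m.
So T = 740.69 / (0.9317 × 2.1) = 378.57 N.

T ≈ 379 N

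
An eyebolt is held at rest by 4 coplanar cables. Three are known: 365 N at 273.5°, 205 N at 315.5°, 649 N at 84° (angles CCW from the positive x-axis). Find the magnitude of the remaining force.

Sum the known components: ΣF_x = 236.3 N, ΣF_y = 137.4 N.
For equilibrium the remaining force must supply (−ΣF_x, −ΣF_y) = (-236.3, -137.4) N.
Magnitude = √((-236.3)² + (-137.4)²) = 273.4 N; direction = atan2(-137.4, -236.3) = 210.2°.

F ≈ 273 N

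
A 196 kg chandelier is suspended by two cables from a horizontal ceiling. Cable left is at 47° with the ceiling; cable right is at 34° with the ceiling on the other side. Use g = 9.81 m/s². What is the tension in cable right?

T_right ≈ 1330 N

Weight W = 196 × 9.81 = 1923 N acts straight down.
Horizontal: T_left cos 47° = T_right cos 34°  →  T_left = 1.216 T_right.
Vertical: T_left sin 47° + T_right sin 34° = 1923.
Substituting the horizontal relation into the vertical equation gives 1.448 T_right = 1923, so T_right = 1328 N.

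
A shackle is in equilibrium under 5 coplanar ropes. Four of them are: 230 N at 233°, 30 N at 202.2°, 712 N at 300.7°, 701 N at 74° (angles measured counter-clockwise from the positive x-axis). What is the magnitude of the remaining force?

F ≈ 413 N

Sum the known components: ΣF_x = 390.5 N, ΣF_y = -133.4 N.
For equilibrium the remaining force must supply (−ΣF_x, −ΣF_y) = (-390.5, 133.4) N.
Magnitude = √((-390.5)² + (133.4)²) = 412.7 N; direction = atan2(133.4, -390.5) = 161.1°.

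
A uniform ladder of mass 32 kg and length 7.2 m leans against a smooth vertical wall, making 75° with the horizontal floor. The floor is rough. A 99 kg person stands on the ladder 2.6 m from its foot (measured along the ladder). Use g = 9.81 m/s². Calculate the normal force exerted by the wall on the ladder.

Torques about the foot: N_wall · 7.2 sin 75° = 32×9.81×3.6 cos 75° + 99×9.81×2.6 cos 75° → N_wall = 136.03 N.

N_wall ≈ 136 N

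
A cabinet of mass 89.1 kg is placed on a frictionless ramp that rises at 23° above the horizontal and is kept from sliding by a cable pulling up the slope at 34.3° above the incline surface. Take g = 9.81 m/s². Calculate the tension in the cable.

Take axes along and perpendicular to the incline. Weight components: W sin 23° = 341.5 N down-slope, W cos 23° = 804.6 N into the surface.
Along incline: T cos 34.3° = W sin 23° → T = 413.4 N.
Perpendicular: N = W cos 23° − T sin 34.3° = 571.6 N.

T ≈ 413 N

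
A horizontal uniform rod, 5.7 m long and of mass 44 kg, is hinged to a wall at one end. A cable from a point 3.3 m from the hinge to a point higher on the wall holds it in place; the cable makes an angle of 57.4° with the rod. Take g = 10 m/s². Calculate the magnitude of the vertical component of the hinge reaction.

|H_y| ≈ 60 N

Take torques about the hinge: T sin 57.4° · 3.3 = 44×10×2.85 = 1254 N·m.
So T = 1254 / (0.8425 × 3.3) = 451.06 N.
ΣF_y = 0: H_y = (44×10) − T sin 57.4° = 440 − 380 = 60 N.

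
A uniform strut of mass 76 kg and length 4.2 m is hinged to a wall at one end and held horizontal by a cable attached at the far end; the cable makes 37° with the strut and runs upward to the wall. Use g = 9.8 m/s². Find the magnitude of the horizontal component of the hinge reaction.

H_x ≈ 494 N

Take torques about the hinge: T sin 37° · 4.2 = 76×9.8×2.1 = 1564.1 N·m.
So T = 1564.1 / (0.6018 × 4.2) = 618.79 N.
ΣF_x = 0: H_x = T cos 37° = 494.19 N.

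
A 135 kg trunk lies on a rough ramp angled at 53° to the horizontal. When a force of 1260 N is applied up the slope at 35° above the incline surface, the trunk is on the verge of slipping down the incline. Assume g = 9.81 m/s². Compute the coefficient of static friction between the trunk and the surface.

μ ≈ 0.344

On the verge of sliding down the incline, friction is at its maximum μN and acts up the slope.
Perpendicular to incline: N = W cos 53° − P sin 35° = 797 − 722.7 = 74.31 N.
Along incline: P cos 35° + μN = W sin 53° → μ = (W sin 53° − P cos 35°) / N = 0.3437.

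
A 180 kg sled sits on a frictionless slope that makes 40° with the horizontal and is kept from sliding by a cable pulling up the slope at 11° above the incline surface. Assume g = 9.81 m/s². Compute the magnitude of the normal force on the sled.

Take axes along and perpendicular to the incline. Weight components: W sin 40° = 1135 N down-slope, W cos 40° = 1353 N into the surface.
Along incline: T cos 11° = W sin 40° → T = 1156 N.
Perpendicular: N = W cos 40° − T sin 11° = 1132 N.

N ≈ 1130 N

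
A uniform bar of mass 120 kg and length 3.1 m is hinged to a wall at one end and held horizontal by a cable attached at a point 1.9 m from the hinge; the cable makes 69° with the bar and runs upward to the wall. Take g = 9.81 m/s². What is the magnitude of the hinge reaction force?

|H| ≈ 428 N

Take torques about the hinge: T sin 69° · 1.9 = 120×9.81×1.55 = 1824.7 N·m.
So T = 1824.7 / (0.9336 × 1.9) = 1028.7 N.
ΣF_x = 0: H_x = T cos 69° = 368.64 N.
ΣF_y = 0: H_y = (120×9.81) − T sin 69° = 1177.2 − 960.35 = 216.85 N.
|H| = √(H_x² + H_y²) = √((368.64)² + (216.85)²) = 427.69 N.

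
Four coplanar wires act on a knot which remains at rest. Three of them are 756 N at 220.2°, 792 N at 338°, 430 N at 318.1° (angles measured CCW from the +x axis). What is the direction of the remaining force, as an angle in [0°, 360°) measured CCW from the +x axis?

θ ≈ 114°

Sum the known components: ΣF_x = 477 N, ΣF_y = -1072 N.
For equilibrium the remaining force must supply (−ΣF_x, −ΣF_y) = (-477, 1072) N.
Magnitude = √((-477)² + (1072)²) = 1173 N; direction = atan2(1072, -477) = 114.0°.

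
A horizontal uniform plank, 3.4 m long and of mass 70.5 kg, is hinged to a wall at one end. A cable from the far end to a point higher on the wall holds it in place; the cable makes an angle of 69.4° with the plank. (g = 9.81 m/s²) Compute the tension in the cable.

Take torques about the hinge: T sin 69.4° · 3.4 = 70.5×9.81×1.7 = 1175.7 N·m.
So T = 1175.7 / (0.9361 × 3.4) = 369.42 N.

T ≈ 369 N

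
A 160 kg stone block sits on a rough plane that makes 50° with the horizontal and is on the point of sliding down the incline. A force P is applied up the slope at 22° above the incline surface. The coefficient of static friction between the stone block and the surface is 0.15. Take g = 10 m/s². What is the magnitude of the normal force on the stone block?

On the verge of sliding down the incline, friction equals μN and acts up the slope.
Perpendicular: N + P sin 22° = W cos 50° = 1028 N.
Along incline: P cos 22° + μN = W sin 50° with W sin 50° = 1226 N.
Solving the pair for P and N: P = 1230 N, N = 567.7 N (and f = μN = 85.15 N).

N ≈ 568 N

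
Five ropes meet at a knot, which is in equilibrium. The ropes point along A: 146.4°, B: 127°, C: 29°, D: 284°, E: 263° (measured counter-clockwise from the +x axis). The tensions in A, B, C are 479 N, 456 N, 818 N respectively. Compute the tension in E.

Resolve: ΣF_x = 479 cos 146.4° + 456 cos 127° + 818 cos 29° + T_D cos 284° + T_E cos 263° = 0.
        ΣF_y = 479 sin 146.4° + 456 sin 127° + 818 sin 29° + T_D sin 284° + T_E sin 263° = 0.
The known terms sum to (42.04, 1026) N, so 0.2419 T_D − 0.1219 T_E = -42.04 and -0.9703 T_D − 0.9925 T_E = -1026.
Solving simultaneously: T_D = 232.4 N, T_E = 806.3 N.

T_E ≈ 806 N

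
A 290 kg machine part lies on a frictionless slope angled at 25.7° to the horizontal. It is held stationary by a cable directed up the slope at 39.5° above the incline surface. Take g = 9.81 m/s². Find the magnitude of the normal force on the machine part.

Take axes along and perpendicular to the incline. Weight components: W sin 25.7° = 1234 N down-slope, W cos 25.7° = 2563 N into the surface.
Along incline: T cos 39.5° = W sin 25.7° → T = 1599 N.
Perpendicular: N = W cos 25.7° − T sin 39.5° = 1546 N.

N ≈ 1550 N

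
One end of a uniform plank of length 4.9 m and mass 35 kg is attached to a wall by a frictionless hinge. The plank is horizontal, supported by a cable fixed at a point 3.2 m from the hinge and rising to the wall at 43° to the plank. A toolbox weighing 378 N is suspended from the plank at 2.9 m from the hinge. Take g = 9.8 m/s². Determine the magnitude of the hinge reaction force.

Take torques about the hinge: T sin 43° · 3.2 = 35×9.8×2.45 + 378×2.9 = 1936.6 N·m.
So T = 1936.6 / (0.6820 × 3.2) = 887.35 N.
ΣF_x = 0: H_x = T cos 43° = 648.97 N.
ΣF_y = 0: H_y = (35×9.8 + 378) − T sin 43° = 721 − 605.17 = 115.83 N.
|H| = √(H_x² + H_y²) = √((648.97)² + (115.83)²) = 659.22 N.

|H| ≈ 659 N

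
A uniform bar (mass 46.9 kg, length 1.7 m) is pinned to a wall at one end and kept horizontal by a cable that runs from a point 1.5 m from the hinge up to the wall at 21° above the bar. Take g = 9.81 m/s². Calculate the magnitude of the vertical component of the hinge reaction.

|H_y| ≈ 199 N

Take torques about the hinge: T sin 21° · 1.5 = 46.9×9.81×0.85 = 391.08 N·m.
So T = 391.08 / (0.3584 × 1.5) = 727.51 N.
ΣF_y = 0: H_y = (46.9×9.81) − T sin 21° = 460.09 − 260.72 = 199.37 N.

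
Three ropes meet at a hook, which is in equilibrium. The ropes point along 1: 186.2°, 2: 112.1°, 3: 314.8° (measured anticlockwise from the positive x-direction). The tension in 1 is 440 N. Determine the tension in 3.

Resolve: ΣF_x = 440 cos 186.2° + T_2 cos 112.1° + T_3 cos 314.8° = 0.
        ΣF_y = 440 sin 186.2° + T_2 sin 112.1° + T_3 sin 314.8° = 0.
The known terms sum to (-437.4, -47.52) N, so -0.3762 T_2 + 0.7046 T_3 = 437.4 and 0.9265 T_2 − 0.7096 T_3 = 47.52.
Solving simultaneously: T_2 = 891.1 N, T_3 = 1097 N.

T_3 ≈ 1100 N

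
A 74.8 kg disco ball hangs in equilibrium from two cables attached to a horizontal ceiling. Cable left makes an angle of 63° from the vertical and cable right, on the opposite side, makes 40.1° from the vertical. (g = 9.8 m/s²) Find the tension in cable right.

Angles from the horizontal: cable left is 90° − 63° = 27°, cable right is 90° − 40.1° = 49.9°.
Weight W = 74.8 × 9.8 = 733 N acts straight down.
Horizontal: T_left cos 27° = T_right cos 49.9°  →  T_left = 0.7229 T_right.
Vertical: T_left sin 27° + T_right sin 49.9° = 733.
Substituting the horizontal relation into the vertical equation gives 1.093 T_right = 733, so T_right = 670.6 N.

T_right ≈ 671 N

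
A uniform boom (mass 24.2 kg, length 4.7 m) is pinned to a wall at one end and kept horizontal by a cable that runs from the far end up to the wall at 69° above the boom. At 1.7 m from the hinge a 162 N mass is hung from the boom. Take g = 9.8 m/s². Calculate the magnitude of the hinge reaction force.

|H| ≈ 232 N

Take torques about the hinge: T sin 69° · 4.7 = 24.2×9.8×2.35 + 162×1.7 = 832.73 N·m.
So T = 832.73 / (0.9336 × 4.7) = 189.78 N.
ΣF_x = 0: H_x = T cos 69° = 68.011 N.
ΣF_y = 0: H_y = (24.2×9.8 + 162) − T sin 69° = 399.16 − 177.18 = 221.98 N.
|H| = √(H_x² + H_y²) = √((68.011)² + (221.98)²) = 232.17 N.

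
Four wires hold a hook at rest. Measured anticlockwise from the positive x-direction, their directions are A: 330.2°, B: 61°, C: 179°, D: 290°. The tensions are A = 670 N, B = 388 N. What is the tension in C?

T_C ≈ 777 N

Resolve: ΣF_x = 670 cos 330.2° + 388 cos 61° + T_C cos 179° + T_D cos 290° = 0.
        ΣF_y = 670 sin 330.2° + 388 sin 61° + T_C sin 179° + T_D sin 290° = 0.
The known terms sum to (769.5, 6.38) N, so -0.9998 T_C + 0.3420 T_D = -769.5 and 0.0175 T_C − 0.9397 T_D = -6.38.
Solving simultaneously: T_C = 776.9 N, T_D = 21.22 N.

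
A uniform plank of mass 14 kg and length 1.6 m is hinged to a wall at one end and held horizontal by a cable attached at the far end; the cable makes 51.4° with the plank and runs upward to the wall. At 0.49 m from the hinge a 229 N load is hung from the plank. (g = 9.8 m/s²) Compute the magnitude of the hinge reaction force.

|H| ≈ 253 N

Take torques about the hinge: T sin 51.4° · 1.6 = 14×9.8×0.8 + 229×0.49 = 221.97 N·m.
So T = 221.97 / (0.7815 × 1.6) = 177.51 N.
ΣF_x = 0: H_x = T cos 51.4° = 110.75 N.
ΣF_y = 0: H_y = (14×9.8 + 229) − T sin 51.4° = 366.2 − 138.73 = 227.47 N.
|H| = √(H_x² + H_y²) = √((110.75)² + (227.47)²) = 253 N.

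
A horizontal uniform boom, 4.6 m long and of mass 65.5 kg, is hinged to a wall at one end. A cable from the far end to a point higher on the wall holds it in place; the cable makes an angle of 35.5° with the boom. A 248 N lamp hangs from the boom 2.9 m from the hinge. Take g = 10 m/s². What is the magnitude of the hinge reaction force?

|H| ≈ 797 N

Take torques about the hinge: T sin 35.5° · 4.6 = 65.5×10×2.3 + 248×2.9 = 2225.7 N·m.
So T = 2225.7 / (0.5807 × 4.6) = 833.21 N.
ΣF_x = 0: H_x = T cos 35.5° = 678.33 N.
ΣF_y = 0: H_y = (65.5×10 + 248) − T sin 35.5° = 903 − 483.85 = 419.15 N.
|H| = √(H_x² + H_y²) = √((678.33)² + (419.15)²) = 797.38 N.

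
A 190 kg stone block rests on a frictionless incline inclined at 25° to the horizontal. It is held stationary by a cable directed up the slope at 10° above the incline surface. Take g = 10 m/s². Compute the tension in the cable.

Take axes along and perpendicular to the incline. Weight components: W sin 25° = 803 N down-slope, W cos 25° = 1722 N into the surface.
Along incline: T cos 10° = W sin 25° → T = 815.4 N.
Perpendicular: N = W cos 25° − T sin 10° = 1580 N.

T ≈ 815 N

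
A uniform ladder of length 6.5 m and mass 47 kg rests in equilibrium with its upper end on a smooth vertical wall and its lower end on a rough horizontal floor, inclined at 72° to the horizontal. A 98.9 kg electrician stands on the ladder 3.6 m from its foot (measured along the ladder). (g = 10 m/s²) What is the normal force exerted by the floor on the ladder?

ΣF_y = 0: N_floor = 47×10 + 98.9×10 = 1459 N.

N_floor ≈ 1460 N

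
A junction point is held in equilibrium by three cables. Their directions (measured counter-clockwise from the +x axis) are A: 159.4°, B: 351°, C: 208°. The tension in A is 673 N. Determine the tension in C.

T_C ≈ 225 N

Resolve: ΣF_x = 673 cos 159.4° + T_B cos 351° + T_C cos 208° = 0.
        ΣF_y = 673 sin 159.4° + T_B sin 351° + T_C sin 208° = 0.
The known terms sum to (-630, 236.8) N, so 0.9877 T_B − 0.8829 T_C = 630 and -0.1564 T_B − 0.4695 T_C = -236.8.
Solving simultaneously: T_B = 838.8 N, T_C = 224.9 N.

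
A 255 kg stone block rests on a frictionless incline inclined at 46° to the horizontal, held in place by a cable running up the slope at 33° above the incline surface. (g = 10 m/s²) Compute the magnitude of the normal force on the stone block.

N ≈ 580 N

Take axes along and perpendicular to the incline. Weight components: W sin 46° = 1834 N down-slope, W cos 46° = 1771 N into the surface.
Along incline: T cos 33° = W sin 46° → T = 2187 N.
Perpendicular: N = W cos 46° − T sin 33° = 580.2 N.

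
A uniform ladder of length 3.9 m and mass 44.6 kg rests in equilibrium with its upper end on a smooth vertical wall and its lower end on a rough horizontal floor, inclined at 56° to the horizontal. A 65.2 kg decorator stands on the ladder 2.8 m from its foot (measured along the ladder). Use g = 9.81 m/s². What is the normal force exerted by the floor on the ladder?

ΣF_y = 0: N_floor = 44.6×9.81 + 65.2×9.81 = 1077.1 N.

N_floor ≈ 1080 N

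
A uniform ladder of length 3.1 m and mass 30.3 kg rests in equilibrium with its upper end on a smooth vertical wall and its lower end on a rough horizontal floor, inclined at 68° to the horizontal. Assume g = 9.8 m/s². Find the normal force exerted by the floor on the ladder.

N_floor ≈ 297 N

ΣF_y = 0: N_floor = 30.3×9.8 = 296.94 N.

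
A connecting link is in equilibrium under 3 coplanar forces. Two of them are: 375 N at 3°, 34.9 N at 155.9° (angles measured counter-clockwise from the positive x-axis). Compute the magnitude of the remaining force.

F ≈ 344 N

Sum the known components: ΣF_x = 342.6 N, ΣF_y = 33.88 N.
For equilibrium the remaining force must supply (−ΣF_x, −ΣF_y) = (-342.6, -33.88) N.
Magnitude = √((-342.6)² + (-33.88)²) = 344.3 N; direction = atan2(-33.88, -342.6) = 185.6°.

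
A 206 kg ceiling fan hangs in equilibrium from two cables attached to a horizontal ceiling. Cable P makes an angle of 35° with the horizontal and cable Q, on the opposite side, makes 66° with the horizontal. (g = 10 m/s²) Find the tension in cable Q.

T_Q ≈ 1720 N

Weight W = 206 × 10 = 2060 N acts straight down.
Horizontal: T_P cos 35° = T_Q cos 66°  →  T_P = 0.4965 T_Q.
Vertical: T_P sin 35° + T_Q sin 66° = 2060.
Substituting the horizontal relation into the vertical equation gives 1.198 T_Q = 2060, so T_Q = 1719 N.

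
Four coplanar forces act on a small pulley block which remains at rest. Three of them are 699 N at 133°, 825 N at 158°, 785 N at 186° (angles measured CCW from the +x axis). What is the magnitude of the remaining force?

F ≈ 2150 N

Sum the known components: ΣF_x = -2022 N, ΣF_y = 738.2 N.
For equilibrium the remaining force must supply (−ΣF_x, −ΣF_y) = (2022, -738.2) N.
Magnitude = √((2022)² + (-738.2)²) = 2153 N; direction = atan2(-738.2, 2022) = 339.9°.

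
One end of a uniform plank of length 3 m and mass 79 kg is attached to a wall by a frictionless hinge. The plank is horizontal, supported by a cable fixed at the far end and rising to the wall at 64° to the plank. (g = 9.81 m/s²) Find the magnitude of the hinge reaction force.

|H| ≈ 431 N

Take torques about the hinge: T sin 64° · 3 = 79×9.81×1.5 = 1162.5 N·m.
So T = 1162.5 / (0.8988 × 3) = 431.13 N.
ΣF_x = 0: H_x = T cos 64° = 188.99 N.
ΣF_y = 0: H_y = (79×9.81) − T sin 64° = 774.99 − 387.5 = 387.5 N.
|H| = √(H_x² + H_y²) = √((188.99)² + (387.5)²) = 431.13 N.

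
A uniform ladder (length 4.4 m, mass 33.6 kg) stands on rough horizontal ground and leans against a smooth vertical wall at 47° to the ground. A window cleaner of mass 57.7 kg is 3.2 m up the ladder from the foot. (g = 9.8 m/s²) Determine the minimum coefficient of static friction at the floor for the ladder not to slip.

μ_min ≈ 0.600

ΣF_y = 0: N_floor = 33.6×9.8 + 57.7×9.8 = 894.74 N.
Torques about the foot: N_wall · 4.4 sin 47° = 33.6×9.8×2.2 cos 47° + 57.7×9.8×3.2 cos 47° → N_wall = 537.02 N.
ΣF_x = 0: f_floor = N_wall = 537.02 N.
μ_min = f_floor / N_floor = 537.02 / 894.74 = 0.6002.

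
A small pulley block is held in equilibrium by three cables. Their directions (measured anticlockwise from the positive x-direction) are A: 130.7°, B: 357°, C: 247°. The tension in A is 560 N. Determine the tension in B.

Resolve: ΣF_x = 560 cos 130.7° + T_B cos 357° + T_C cos 247° = 0.
        ΣF_y = 560 sin 130.7° + T_B sin 357° + T_C sin 247° = 0.
The known terms sum to (-365.2, 424.6) N, so 0.9986 T_B − 0.3907 T_C = 365.2 and -0.0523 T_B − 0.9205 T_C = -424.6.
Solving simultaneously: T_B = 534.3 N, T_C = 430.8 N.

T_B ≈ 534 N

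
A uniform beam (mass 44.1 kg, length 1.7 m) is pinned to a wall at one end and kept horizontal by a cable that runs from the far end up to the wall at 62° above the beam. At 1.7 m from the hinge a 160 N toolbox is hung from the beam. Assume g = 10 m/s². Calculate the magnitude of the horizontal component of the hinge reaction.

H_x ≈ 202 N

Take torques about the hinge: T sin 62° · 1.7 = 44.1×10×0.85 + 160×1.7 = 646.85 N·m.
So T = 646.85 / (0.8829 × 1.7) = 430.94 N.
ΣF_x = 0: H_x = T cos 62° = 202.32 N.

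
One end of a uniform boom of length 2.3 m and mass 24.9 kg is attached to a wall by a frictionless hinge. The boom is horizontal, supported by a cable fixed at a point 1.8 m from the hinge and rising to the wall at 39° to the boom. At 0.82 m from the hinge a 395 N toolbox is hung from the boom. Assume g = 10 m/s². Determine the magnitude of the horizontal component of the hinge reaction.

Take torques about the hinge: T sin 39° · 1.8 = 24.9×10×1.15 + 395×0.82 = 610.25 N·m.
So T = 610.25 / (0.6293 × 1.8) = 538.72 N.
ΣF_x = 0: H_x = T cos 39° = 418.66 N.

H_x ≈ 419 N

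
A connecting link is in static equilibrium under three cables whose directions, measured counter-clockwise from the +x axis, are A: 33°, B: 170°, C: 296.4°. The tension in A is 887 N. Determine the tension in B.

Resolve: ΣF_x = 887 cos 33° + T_B cos 170° + T_C cos 296.4° = 0.
        ΣF_y = 887 sin 33° + T_B sin 170° + T_C sin 296.4° = 0.
The known terms sum to (743.9, 483.1) N, so -0.9848 T_B + 0.4446 T_C = -743.9 and 0.1736 T_B − 0.8957 T_C = -483.1.
Solving simultaneously: T_B = 1095 N, T_C = 751.6 N.

T_B ≈ 1090 N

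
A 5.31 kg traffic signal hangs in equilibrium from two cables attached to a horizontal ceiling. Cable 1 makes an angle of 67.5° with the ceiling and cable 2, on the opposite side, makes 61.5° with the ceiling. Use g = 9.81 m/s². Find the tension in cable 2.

T_2 ≈ 25.7 N

Weight W = 5.31 × 9.81 = 52.09 N acts straight down.
Horizontal: T_1 cos 67.5° = T_2 cos 61.5°  →  T_1 = 1.247 T_2.
Vertical: T_1 sin 67.5° + T_2 sin 61.5° = 52.09.
Substituting the horizontal relation into the vertical equation gives 2.031 T_2 = 52.09, so T_2 = 25.65 N.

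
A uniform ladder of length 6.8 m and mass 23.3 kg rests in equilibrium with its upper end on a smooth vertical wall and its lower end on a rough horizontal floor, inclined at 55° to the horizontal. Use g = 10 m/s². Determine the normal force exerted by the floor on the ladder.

ΣF_y = 0: N_floor = 23.3×10 = 233 N.

N_floor ≈ 233 N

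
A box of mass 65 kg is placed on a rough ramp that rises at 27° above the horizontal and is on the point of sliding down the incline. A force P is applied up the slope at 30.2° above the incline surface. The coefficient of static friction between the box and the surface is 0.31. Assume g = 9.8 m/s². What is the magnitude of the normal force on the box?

On the verge of sliding down the incline, friction equals μN and acts up the slope.
Perpendicular: N + P sin 30.2° = W cos 27° = 567.6 N.
Along incline: P cos 30.2° + μN = W sin 27° with W sin 27° = 289.2 N.
Solving the pair for P and N: P = 159.9 N, N = 487.2 N (and f = μN = 151 N).

N ≈ 487 N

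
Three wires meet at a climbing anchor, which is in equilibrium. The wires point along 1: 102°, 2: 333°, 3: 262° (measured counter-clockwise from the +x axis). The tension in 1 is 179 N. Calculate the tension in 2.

Resolve: ΣF_x = 179 cos 102° + T_2 cos 333° + T_3 cos 262° = 0.
        ΣF_y = 179 sin 102° + T_2 sin 333° + T_3 sin 262° = 0.
The known terms sum to (-37.22, 175.1) N, so 0.8910 T_2 − 0.1392 T_3 = 37.22 and -0.4540 T_2 − 0.9903 T_3 = -175.1.
Solving simultaneously: T_2 = 64.75 N, T_3 = 147.1 N.

T_2 ≈ 64.7 N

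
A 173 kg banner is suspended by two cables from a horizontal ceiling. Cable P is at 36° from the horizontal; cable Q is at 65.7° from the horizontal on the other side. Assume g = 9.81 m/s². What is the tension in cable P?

T_P ≈ 713 N

Weight W = 173 × 9.81 = 1697 N acts straight down.
Horizontal: T_P cos 36° = T_Q cos 65.7°  →  T_Q = 1.966 T_P.
Vertical: T_P sin 36° + T_Q sin 65.7° = 1697.
Substituting the horizontal relation into the vertical equation gives 2.38 T_P = 1697, so T_P = 713.2 N.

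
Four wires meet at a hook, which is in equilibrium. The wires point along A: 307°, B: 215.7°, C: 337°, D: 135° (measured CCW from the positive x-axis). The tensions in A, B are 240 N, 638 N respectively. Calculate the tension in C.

Resolve: ΣF_x = 240 cos 307° + 638 cos 215.7° + T_C cos 337° + T_D cos 135° = 0.
        ΣF_y = 240 sin 307° + 638 sin 215.7° + T_C sin 337° + T_D sin 135° = 0.
The known terms sum to (-373.7, -564) N, so 0.9205 T_C − 0.7071 T_D = 373.7 and -0.3907 T_C + 0.7071 T_D = 564.
Solving simultaneously: T_C = 1770 N, T_D = 1776 N.

T_C ≈ 1770 N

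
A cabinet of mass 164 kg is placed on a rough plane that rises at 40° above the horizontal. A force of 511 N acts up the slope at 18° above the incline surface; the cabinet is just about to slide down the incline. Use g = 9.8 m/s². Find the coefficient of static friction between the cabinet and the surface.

On the verge of sliding down the incline, friction is at its maximum μN and acts up the slope.
Perpendicular to incline: N = W cos 40° − P sin 18° = 1231 − 157.9 = 1073 N.
Along incline: P cos 18° + μN = W sin 40° → μ = (W sin 40° − P cos 18°) / N = 0.5097.

μ ≈ 0.510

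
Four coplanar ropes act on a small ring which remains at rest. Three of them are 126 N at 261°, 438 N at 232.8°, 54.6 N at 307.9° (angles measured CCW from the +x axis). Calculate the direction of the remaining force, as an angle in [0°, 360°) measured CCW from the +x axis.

θ ≈ 64.1°

Sum the known components: ΣF_x = -251 N, ΣF_y = -516.4 N.
For equilibrium the remaining force must supply (−ΣF_x, −ΣF_y) = (251, 516.4) N.
Magnitude = √((251)² + (516.4)²) = 574.2 N; direction = atan2(516.4, 251) = 64.1°.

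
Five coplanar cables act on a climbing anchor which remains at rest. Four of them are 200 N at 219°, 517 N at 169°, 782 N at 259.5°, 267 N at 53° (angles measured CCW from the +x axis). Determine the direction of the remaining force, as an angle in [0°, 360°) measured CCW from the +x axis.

Sum the known components: ΣF_x = -644.8 N, ΣF_y = -582.9 N.
For equilibrium the remaining force must supply (−ΣF_x, −ΣF_y) = (644.8, 582.9) N.
Magnitude = √((644.8)² + (582.9)²) = 869.2 N; direction = atan2(582.9, 644.8) = 42.1°.

θ ≈ 42.1°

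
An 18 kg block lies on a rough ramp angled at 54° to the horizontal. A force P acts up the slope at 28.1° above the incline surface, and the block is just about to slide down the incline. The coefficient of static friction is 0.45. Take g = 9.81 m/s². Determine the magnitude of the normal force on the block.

N ≈ 36.2 N

On the verge of sliding down the incline, friction equals μN and acts up the slope.
Perpendicular: N + P sin 28.1° = W cos 54° = 103.8 N.
Along incline: P cos 28.1° + μN = W sin 54° with W sin 54° = 142.9 N.
Solving the pair for P and N: P = 143.5 N, N = 36.21 N (and f = μN = 16.3 N).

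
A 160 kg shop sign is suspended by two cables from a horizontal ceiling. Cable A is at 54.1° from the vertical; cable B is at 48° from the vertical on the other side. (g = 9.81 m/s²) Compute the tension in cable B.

Angles from the horizontal: cable A is 90° − 54.1° = 35.9°, cable B is 90° − 48° = 42°.
Weight W = 160 × 9.81 = 1570 N acts straight down.
Horizontal: T_A cos 35.9° = T_B cos 42°  →  T_A = 0.9174 T_B.
Vertical: T_A sin 35.9° + T_B sin 42° = 1570.
Substituting the horizontal relation into the vertical equation gives 1.207 T_B = 1570, so T_B = 1300 N.

T_B ≈ 1300 N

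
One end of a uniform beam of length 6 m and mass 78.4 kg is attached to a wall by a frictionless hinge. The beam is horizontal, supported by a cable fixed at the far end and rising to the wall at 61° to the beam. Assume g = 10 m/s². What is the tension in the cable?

Take torques about the hinge: T sin 61° · 6 = 78.4×10×3 = 2352 N·m.
So T = 2352 / (0.8746 × 6) = 448.19 N.

T ≈ 448 N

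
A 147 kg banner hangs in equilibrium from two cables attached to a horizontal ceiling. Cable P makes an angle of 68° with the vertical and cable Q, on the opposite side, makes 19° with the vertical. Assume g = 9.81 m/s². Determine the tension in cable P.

Angles from the horizontal: cable P is 90° − 68° = 22°, cable Q is 90° − 19° = 71°.
Weight W = 147 × 9.81 = 1442 N acts straight down.
Horizontal: T_P cos 22° = T_Q cos 71°  →  T_Q = 2.848 T_P.
Vertical: T_P sin 22° + T_Q sin 71° = 1442.
Substituting the horizontal relation into the vertical equation gives 3.067 T_P = 1442, so T_P = 470.1 N.

T_P ≈ 470 N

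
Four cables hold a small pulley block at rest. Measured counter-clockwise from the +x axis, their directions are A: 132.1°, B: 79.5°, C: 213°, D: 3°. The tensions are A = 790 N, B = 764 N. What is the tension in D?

T_D ≈ 2670 N

Resolve: ΣF_x = 790 cos 132.1° + 764 cos 79.5° + T_C cos 213° + T_D cos 3° = 0.
        ΣF_y = 790 sin 132.1° + 764 sin 79.5° + T_C sin 213° + T_D sin 3° = 0.
The known terms sum to (-390.4, 1337) N, so -0.8387 T_C + 0.9986 T_D = 390.4 and -0.5446 T_C + 0.0523 T_D = -1337.
Solving simultaneously: T_C = 2712 N, T_D = 2668 N.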